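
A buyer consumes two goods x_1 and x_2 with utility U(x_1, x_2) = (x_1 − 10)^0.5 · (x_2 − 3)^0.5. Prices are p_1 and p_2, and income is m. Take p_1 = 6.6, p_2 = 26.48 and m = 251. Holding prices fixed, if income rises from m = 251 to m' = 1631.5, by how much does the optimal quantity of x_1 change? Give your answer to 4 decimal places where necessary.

Let x_1' = x_1−10, x_2' = x_2−3. MRS = x_2'/x_1' = p_1/p_2.
Substituting into the budget: x_1* = 10 + 0.5·(m − 10·p_1 − 3·p_2)/p_1, and x_2* = 3 + 0.5·(…)/p_2.
Discretionary income = 251 − 10·6.6 − 3·26.48 = 105.56; x_1* = 10 + 0.5·105.56/6.6 = 17.997.
At m' = 1631.5: x_1* = 122.5803. Change: 122.5803 − 17.997 = 104.5833.

Δx_1* = 104.5833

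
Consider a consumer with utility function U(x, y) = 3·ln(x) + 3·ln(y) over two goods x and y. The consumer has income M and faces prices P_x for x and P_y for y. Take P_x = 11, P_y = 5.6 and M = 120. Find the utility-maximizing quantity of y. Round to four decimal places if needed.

y* = 10.7143

The MRS is y/x. Set MRS = P_x/P_y.
Rearranging, P_y·y = P_x·x. Substituting into the budget gives P_x·x·(1 + 1) = M.
Demand: x*(P_x,P_y,M) = 0.5·M/P_x and y* = 0.5·M/P_y.
At P_x=11, P_y=5.6, M=120: y* = 0.5·120/5.6 = 10.7143.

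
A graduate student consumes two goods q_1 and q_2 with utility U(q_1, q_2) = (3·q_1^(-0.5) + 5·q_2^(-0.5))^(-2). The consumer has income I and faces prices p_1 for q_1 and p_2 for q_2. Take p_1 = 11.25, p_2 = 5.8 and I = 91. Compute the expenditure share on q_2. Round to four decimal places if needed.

MRS = MU_q_1/MU_q_2 = (3/5)·(q_2/q_1)^(1.5). Set equal to p_1/p_2.
Hence q_2/q_1 = ((5/3)·p_1/p_2)^(1/(1.5)), i.e. raised to the 2/3 power.
Substitute q_2 = (q_2/q_1)·q_1 into the budget: q_1* = I/(p_1 + p_2·(q_2/q_1)).
Numerically q_2/q_1 = 2.186329, so q_1* = 91/(11.25 + 5.8·2.186329) = 3.8026 and q_2* = 2.186329·3.8026 = 8.3138.
Expenditure on q_2: 5.8·8.3138 = 48.2202; share = 0.5299.

share on q_2 = 0.5299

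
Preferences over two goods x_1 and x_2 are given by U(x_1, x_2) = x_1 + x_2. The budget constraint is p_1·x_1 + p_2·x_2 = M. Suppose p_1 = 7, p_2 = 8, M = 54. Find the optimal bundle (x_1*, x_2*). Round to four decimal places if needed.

x_1 gives more utility per dollar, so spend all income on x_1: x_1* = M/p_1, x_2* = 0.
Numerically: x_1* = 7.7143, x_2* = 0.

x_1* = 7.7143, x_2* = 0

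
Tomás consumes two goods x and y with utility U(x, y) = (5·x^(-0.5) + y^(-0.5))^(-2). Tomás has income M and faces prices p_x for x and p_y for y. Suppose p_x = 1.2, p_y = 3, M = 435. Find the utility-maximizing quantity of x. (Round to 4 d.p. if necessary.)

MU_x ∝ 5·x^(-1.5), MU_y ∝ y^(-1.5), so MRS = 5·(y/x)^(1.5) = p_x/p_y.
Solve for the ratio: y/x = [(1/5)·p_x/p_y]^(2/3).
With the ratio pinned down, the budget gives x* = M/(p_x + p_y·(y/x)) and y* = (y/x)·x*.
Numerically y/x = 0.185664, so x* = 435/(1.2 + 3·0.185664) = 247.5824.

x* = 247.5824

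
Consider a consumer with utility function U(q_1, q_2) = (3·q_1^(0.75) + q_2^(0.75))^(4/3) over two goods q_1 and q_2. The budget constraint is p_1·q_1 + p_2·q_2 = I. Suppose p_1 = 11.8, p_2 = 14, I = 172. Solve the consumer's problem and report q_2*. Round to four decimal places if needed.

q_2* = 0.0902

MRS = MU_q_1/MU_q_2 = 3·(q_2/q_1)^(0.25). Set equal to p_1/p_2.
Hence q_2/q_1 = ((1/3)·p_1/p_2)^(1/(0.25)), i.e. raised to the 4 power.
Substitute q_2 = (q_2/q_1)·q_1 into the budget: q_1* = I/(p_1 + p_2·(q_2/q_1)).
Numerically q_2/q_1 = 0.006231, so q_1* = 172/(11.8 + 14·0.006231) = 14.4693 and q_2* = 0.006231·14.4693 = 0.0902.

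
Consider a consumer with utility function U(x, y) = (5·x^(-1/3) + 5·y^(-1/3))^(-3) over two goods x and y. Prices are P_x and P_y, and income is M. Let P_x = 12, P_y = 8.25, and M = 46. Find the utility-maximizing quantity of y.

Numerically y/x = 1.32448, so x* = 46/(12 + 8.25·1.32448) = 2.0064 and y* = 1.32448·2.0064 = 2.6574.

y* = 2.6574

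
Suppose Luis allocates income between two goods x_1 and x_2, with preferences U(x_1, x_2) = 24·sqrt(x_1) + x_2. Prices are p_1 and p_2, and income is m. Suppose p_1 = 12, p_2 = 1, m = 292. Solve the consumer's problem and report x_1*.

Plugging in: x_1* = (12·1/12)² = 1.

x_1* = 1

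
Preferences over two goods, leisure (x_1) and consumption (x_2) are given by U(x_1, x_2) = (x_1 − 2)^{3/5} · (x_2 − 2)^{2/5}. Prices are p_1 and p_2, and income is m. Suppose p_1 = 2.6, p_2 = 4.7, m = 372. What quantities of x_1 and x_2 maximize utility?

This is Cobb-Douglas in (x_1−2, x_2−2): tangency gives 0.6·p_2·(x_2−2) = 0.4·p_1·(x_1−2).
After buying the subsistence bundle (2, 2), a share 0.6 of the remaining income goes to x_1: x_1* = 2 + 0.6·(m − 2p_1 − 2p_2)/p_1.
Discretionary income = 372 − 2·2.6 − 2·4.7 = 357.4; x_1* = 2 + 0.6·357.4/2.6 = 84.4769; x_2* = 2 + 0.4·357.4/4.7 = 32.417.

x_1* = 84.4769, x_2* = 32.417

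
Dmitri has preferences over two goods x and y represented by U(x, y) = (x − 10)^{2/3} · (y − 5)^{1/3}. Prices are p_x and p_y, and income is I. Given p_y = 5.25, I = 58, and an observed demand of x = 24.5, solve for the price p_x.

Let x' = x−10, y' = y−5. MRS = 2·y'/x' = p_x/p_y.
Substituting into the budget: x* = 10 + 2/3·(I − 10·p_x − 5·p_y)/p_x, and y* = 5 + 1/3·(…)/p_y.
Set x* = 24.5 in the demand function and solve for p_x: p_x = 1.

p_x = 1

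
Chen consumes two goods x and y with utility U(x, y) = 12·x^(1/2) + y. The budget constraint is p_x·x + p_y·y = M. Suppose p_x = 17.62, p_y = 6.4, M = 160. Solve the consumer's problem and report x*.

Set MRS = p_x/p_y: 6·x^(−1/2) = p_x/p_y.
Solve: √x = 6·p_y/p_x, so x*(p_x,p_y) = (6·p_y/p_x)², and y* = (M − p_x·x*)/p_y.
Plugging in: x* = (6·6.4/17.62)² = 4.7495.

x* = 4.7495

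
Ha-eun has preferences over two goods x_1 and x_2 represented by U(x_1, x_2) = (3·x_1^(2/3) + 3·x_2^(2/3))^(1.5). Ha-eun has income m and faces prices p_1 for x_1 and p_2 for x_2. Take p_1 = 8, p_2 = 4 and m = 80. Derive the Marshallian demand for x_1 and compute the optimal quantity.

x_1* = 2

From the CES first-order condition, (x_2/x_1)^(1/3) = p_1/p_2.
Solve for the ratio: x_2/x_1 = [p_1/p_2]^(3).
With the ratio pinned down, the budget gives x_1* = m/(p_1 + p_2·(x_2/x_1)) and x_2* = (x_2/x_1)·x_1*.
Numerically x_2/x_1 = 8, so x_1* = 80/(8 + 4·8) = 2.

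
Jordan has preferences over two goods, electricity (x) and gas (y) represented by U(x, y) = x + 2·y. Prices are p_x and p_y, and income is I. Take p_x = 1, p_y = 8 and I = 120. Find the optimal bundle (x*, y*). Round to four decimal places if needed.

Perfect substitutes: compare marginal utility per dollar. 1/p_x vs 2/p_y → 1 vs 0.25.
x gives more utility per dollar, so spend all income on x: x* = I/p_x, y* = 0.
Numerically: x* = 120, y* = 0.

x* = 120, y* = 0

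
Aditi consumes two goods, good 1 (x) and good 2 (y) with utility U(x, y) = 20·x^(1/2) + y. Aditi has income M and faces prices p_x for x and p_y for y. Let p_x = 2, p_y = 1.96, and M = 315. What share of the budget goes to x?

Utility is quasi-linear in y; the FOC for x is 10/√x = p_x/p_y.
Solve: √x = 10·p_y/p_x, so x*(p_x,p_y) = (10·p_y/p_x)², and y* = (M − p_x·x*)/p_y.
Plugging in: x* = (10·1.96/2)² = 96.04, y* = 62.7143.
Expenditure on x: 2·96.04 = 192.08; share = 0.6098.

share on x = 0.6098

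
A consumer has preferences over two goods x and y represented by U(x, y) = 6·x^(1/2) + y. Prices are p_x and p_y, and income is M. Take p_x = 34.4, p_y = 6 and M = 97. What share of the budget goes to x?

share on x = 0.0971

Utility is quasi-linear in y; the FOC for x is 3/√x = p_x/p_y.
Solve: √x = 3·p_y/p_x, so x*(p_x,p_y) = (3·p_y/p_x)², and y* = (M − p_x·x*)/p_y.
Plugging in: x* = (3·6/34.4)² = 0.2738, y* = 14.5969.
Expenditure on x: 34.4·0.2738 = 9.4186; share = 0.0971.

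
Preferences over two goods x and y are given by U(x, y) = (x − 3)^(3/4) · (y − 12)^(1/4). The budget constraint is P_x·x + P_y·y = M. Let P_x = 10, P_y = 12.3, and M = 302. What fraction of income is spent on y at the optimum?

Let x' = x−3, y' = y−12. MRS = 3·y'/x' = P_x/P_y.
After buying the subsistence bundle (3, 12), a share 0.75 of the remaining income goes to x: x* = 3 + 0.75·(M − 3P_x − 12P_y)/P_x.
Discretionary income = 302 − 3·10 − 12·12.3 = 124.4; x* = 3 + 0.75·124.4/10 = 12.33; y* = 12 + 0.25·124.4/12.3 = 14.5285.
Expenditure on y: 12.3·14.5285 = 178.7; share = 0.5917.

share on y = 0.5917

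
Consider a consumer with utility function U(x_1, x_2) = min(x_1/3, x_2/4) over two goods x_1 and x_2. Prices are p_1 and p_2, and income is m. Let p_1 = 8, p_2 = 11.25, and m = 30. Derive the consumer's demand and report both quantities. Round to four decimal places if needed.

x_1* = 1.3043, x_2* = 1.7391

With perfect complements, no substitution: consume in ratio x_1:x_2 = 3:4.
Budget: p_1·x_1 + p_2·(4/3)·x_1 = m, so (3·p_1 + 4·p_2)·x_1 = 3·m.
Demand: x_1*(p_1,p_2,m) = 3·m/(3·p_1 + 4·p_2), x_2* = 4·m/(3·p_1 + 4·p_2).
Here 3·8 + 4·11.25 = 69, giving x_1* = 1.3043 and x_2* = 1.7391.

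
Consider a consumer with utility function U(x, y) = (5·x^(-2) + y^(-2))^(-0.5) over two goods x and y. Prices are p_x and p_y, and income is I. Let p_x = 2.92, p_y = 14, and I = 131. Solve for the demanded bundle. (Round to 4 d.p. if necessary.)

x* = 16.8481, y* = 5.8431

With the ratio pinned down, the budget gives x* = I/(p_x + p_y·(y/x)) and y* = (y/x)·x*.
Numerically y/x = 0.346813, so x* = 131/(2.92 + 14·0.346813) = 16.8481 and y* = 0.346813·16.8481 = 5.8431.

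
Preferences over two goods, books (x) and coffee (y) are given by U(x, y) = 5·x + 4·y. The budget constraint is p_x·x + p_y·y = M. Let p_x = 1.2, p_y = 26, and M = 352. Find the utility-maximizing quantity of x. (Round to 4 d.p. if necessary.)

Perfect substitutes: compare marginal utility per dollar. 5/p_x vs 4/p_y → 4.1667 vs 0.1538.
x gives more utility per dollar, so spend all income on x: x* = M/p_x, y* = 0.
Numerically: x* = 293.3333, y* = 0.

x* = 293.3333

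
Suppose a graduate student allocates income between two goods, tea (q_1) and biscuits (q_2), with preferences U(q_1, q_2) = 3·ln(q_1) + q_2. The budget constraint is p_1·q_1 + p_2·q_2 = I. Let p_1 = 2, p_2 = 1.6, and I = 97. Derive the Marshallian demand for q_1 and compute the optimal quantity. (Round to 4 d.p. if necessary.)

MU_q_1 = 3/q_1, MU_q_2 = 1. Tangency: 3/q_1 = p_1/p_2.
So q_1*(p_1,p_2) = 3·p_2/p_1, independent of income; and q_2* = (I − 3·p_2)/p_2.
At the given prices: q_1* = 3·1.6/2 = 2.4.

q_1* = 2.4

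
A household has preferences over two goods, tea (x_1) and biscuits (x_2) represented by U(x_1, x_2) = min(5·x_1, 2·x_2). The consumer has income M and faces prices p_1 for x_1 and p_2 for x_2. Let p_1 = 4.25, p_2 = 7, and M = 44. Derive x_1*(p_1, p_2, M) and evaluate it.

Demand: x_1*(p_1,p_2,M) = 2·M/(2·p_1 + 5·p_2), x_2* = 5·M/(2·p_1 + 5·p_2).
Here 2·4.25 + 5·7 = 43.5, giving x_1* = 2.023.

x_1* = 2.023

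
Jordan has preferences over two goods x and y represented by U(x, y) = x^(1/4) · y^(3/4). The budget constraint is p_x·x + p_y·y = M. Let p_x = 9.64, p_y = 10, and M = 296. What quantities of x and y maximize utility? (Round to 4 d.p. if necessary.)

Tangency: MRS = (1/3)·y/x = p_x/p_y.
So 0.25·p_y·y = 0.75·p_x·x; combined with the budget, a share 0.25 of income goes to x.
Demand: x*(p_x,p_y,M) = 0.25·M/p_x and y* = 0.75·M/p_y.
At p_x=9.64, p_y=10, M=296: x* = 0.25·296/9.64 = 7.6763, y* = 22.2.

x* = 7.6763, y* = 22.2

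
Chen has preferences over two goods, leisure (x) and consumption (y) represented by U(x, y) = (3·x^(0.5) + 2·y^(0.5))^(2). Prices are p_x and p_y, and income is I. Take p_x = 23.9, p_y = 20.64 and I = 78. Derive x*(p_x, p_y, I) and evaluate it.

x* = 2.1547

MRS = MU_x/MU_y = (3/2)·(y/x)^(0.5). Set equal to p_x/p_y.
Hence y/x = ((2/3)·p_x/p_y)^(1/(0.5)), i.e. raised to the 2 power.
With the ratio pinned down, the budget gives x* = I/(p_x + p_y·(y/x)) and y* = (y/x)·x*.
Numerically y/x = 0.595928, so x* = 78/(23.9 + 20.64·0.595928) = 2.1547.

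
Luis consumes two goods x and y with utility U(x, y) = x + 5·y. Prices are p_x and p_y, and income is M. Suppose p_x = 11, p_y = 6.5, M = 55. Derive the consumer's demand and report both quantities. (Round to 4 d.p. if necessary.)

x* = 0, y* = 8.4615

y gives more utility per dollar, so spend all income on y: y* = M/p_y, x* = 0.
Numerically: x* = 0, y* = 8.4615.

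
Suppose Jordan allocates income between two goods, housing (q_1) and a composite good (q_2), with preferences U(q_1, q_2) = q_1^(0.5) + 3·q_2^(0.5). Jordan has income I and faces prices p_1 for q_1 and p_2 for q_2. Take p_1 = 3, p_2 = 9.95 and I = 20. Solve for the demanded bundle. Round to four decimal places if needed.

From the CES first-order condition, (1/3)·(q_2/q_1)^(0.5) = p_1/p_2.
Hence q_2/q_1 = (3·p_1/p_2)^(1/(0.5)), i.e. raised to the 2 power.
With the ratio pinned down, the budget gives q_1* = I/(p_1 + p_2·(q_2/q_1)) and q_2* = (q_2/q_1)·q_1*.
Numerically q_2/q_1 = 0.818161, so q_1* = 20/(3 + 9.95·0.818161) = 1.7952 and q_2* = 0.818161·1.7952 = 1.4688.

q_1* = 1.7952, q_2* = 1.4688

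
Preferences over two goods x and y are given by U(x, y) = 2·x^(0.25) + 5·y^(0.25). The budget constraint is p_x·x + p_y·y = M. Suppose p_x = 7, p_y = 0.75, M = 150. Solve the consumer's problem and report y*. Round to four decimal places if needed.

y* = 175.4416

From the CES first-order condition, (2/5)·(y/x)^(0.75) = p_x/p_y.
Hence y/x = ((5/2)·p_x/p_y)^(1/(0.75)), i.e. raised to the 4/3 power.
With the ratio pinned down, the budget gives x* = M/(p_x + p_y·(y/x)) and y* = (y/x)·x*.
Numerically y/x = 66.675925, so x* = 150/(7 + 0.75·66.675925) = 2.6313 and y* = 66.675925·2.6313 = 175.4416.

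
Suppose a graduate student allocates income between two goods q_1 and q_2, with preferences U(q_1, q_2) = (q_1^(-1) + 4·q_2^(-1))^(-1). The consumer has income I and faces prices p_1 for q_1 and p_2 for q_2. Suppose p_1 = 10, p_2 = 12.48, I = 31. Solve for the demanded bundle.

With the ratio pinned down, the budget gives q_1* = I/(p_1 + p_2·(q_2/q_1)) and q_2* = (q_2/q_1)·q_1*.
Numerically q_2/q_1 = 1.790287, so q_1* = 31/(10 + 12.48·1.790287) = 0.9585 and q_2* = 1.790287·0.9585 = 1.716.

q_1* = 0.9585, q_2* = 1.716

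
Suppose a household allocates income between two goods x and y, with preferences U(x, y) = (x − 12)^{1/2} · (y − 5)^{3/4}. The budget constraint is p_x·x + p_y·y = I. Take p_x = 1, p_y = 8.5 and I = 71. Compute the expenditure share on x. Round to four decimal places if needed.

MRS = (2/3)·(y−5)/(x−12). Tangency with p_x/p_y gives y−5 = (3/2)·(p_x/p_y)·(x−12).
After buying the subsistence bundle (12, 5), a share 0.4 of the remaining income goes to x: x* = 12 + 0.4·(I − 12p_x − 5p_y)/p_x.
Discretionary income = 71 − 12·1 − 5·8.5 = 16.5; x* = 12 + 0.4·16.5/1 = 18.6; y* = 5 + 0.6·16.5/8.5 = 6.1647.
Expenditure on x: 1·18.6 = 18.6; share = 0.262.

share on x = 0.262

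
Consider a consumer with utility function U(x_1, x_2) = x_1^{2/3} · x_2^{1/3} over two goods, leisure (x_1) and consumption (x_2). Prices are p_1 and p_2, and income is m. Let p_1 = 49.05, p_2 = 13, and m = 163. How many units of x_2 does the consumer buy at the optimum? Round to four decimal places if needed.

The MRS is 2·x_2/x_1. Set MRS = p_1/p_2.
Rearranging, p_2·x_2 = (1/2)·p_1·x_1. Substituting into the budget gives p_1·x_1·(1 + (1/2)) = m.
Demand: x_1*(p_1,p_2,m) = 2/3·m/p_1 and x_2* = 1/3·m/p_2.
At p_1=49.05, p_2=13, m=163: x_2* = 1/3·163/13 = 4.1795.

x_2* = 4.1795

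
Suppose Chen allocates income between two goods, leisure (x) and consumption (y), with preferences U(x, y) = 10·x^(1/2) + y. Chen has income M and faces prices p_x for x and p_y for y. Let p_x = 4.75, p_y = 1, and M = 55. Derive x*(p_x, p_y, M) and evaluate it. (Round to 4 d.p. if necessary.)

x* = 1.108

MU_x = 5/√x, MU_y = 1. Tangency: 5/√x = p_x/p_y.
Solve: √x = 5·p_y/p_x, so x*(p_x,p_y) = (5·p_y/p_x)², and y* = (M − p_x·x*)/p_y.
Plugging in: x* = (5·1/4.75)² = 1.108.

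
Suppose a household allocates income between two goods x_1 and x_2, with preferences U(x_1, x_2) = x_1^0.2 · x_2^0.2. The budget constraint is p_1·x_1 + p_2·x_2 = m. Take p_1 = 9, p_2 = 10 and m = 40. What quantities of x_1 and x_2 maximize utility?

Tangency: MRS = x_2/x_1 = p_1/p_2.
So 0.2·p_2·x_2 = 0.2·p_1·x_1; combined with the budget, a share 0.5 of income goes to x_1.
Demand: x_1*(p_1,p_2,m) = 0.5·m/p_1 and x_2* = 0.5·m/p_2.
At p_1=9, p_2=10, m=40: x_1* = 0.5·40/9 = 2.2222, x_2* = 2.

x_1* = 2.2222, x_2* = 2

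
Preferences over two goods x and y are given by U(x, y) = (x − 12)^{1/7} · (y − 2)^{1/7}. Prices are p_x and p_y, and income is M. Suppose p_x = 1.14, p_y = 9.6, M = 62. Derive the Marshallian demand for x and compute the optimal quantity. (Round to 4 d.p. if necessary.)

x* = 24.7719

After buying the subsistence bundle (12, 2), a share 0.5 of the remaining income goes to x: x* = 12 + 0.5·(M − 12p_x − 2p_y)/p_x.
Discretionary income = 62 − 12·1.14 − 2·9.6 = 29.12; x* = 12 + 0.5·29.12/1.14 = 24.7719.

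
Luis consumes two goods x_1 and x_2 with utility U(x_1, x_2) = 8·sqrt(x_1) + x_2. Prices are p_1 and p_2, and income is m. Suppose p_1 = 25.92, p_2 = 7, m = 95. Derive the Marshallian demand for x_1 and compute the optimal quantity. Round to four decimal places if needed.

x_1* = 1.1669

Utility is quasi-linear in x_2; the FOC for x_1 is 4/√x_1 = p_1/p_2.
Thus x_1* = (4·p_2/p_1)² — independent of m — with the rest of income spent on x_2.
Plugging in: x_1* = (4·7/25.92)² = 1.1669.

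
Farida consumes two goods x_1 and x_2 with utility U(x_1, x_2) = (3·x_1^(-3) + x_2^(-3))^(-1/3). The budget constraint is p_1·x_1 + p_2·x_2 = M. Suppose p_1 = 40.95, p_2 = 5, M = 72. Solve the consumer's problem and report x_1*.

x_1* = 1.5197

MU_x_1 ∝ 3·x_1^(-4), MU_x_2 ∝ x_2^(-4), so MRS = 3·(x_2/x_1)^(4) = p_1/p_2.
Hence x_2/x_1 = ((1/3)·p_1/p_2)^(1/(4)), i.e. raised to the 0.25 power.
With the ratio pinned down, the budget gives x_1* = M/(p_1 + p_2·(x_2/x_1)) and x_2* = (x_2/x_1)·x_1*.
Numerically x_2/x_1 = 1.285407, so x_1* = 72/(40.95 + 5·1.285407) = 1.5197.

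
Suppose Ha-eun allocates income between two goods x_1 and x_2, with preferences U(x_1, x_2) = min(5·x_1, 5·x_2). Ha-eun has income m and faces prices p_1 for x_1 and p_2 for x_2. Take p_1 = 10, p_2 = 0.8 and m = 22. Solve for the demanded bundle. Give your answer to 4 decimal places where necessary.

With perfect complements, no substitution: consume in ratio x_1:x_2 = 5:5.
Budget: p_1·x_1 + p_2·x_1 = m, so (5·p_1 + 5·p_2)·x_1 = 5·m.
Demand: x_1*(p_1,p_2,m) = 5·m/(5·p_1 + 5·p_2), x_2* = 5·m/(5·p_1 + 5·p_2).
Here 5·10 + 5·0.8 = 54, giving x_1* = 2.037 and x_2* = 2.037.

x_1* = 2.037, x_2* = 2.037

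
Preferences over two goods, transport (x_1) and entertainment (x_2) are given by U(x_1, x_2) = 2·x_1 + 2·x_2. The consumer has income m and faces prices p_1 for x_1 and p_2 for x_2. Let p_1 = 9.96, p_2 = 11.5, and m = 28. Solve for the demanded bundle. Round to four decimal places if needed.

x_1* = 2.8112, x_2* = 0

x_1 gives more utility per dollar, so spend all income on x_1: x_1* = m/p_1, x_2* = 0.
Numerically: x_1* = 2.8112, x_2* = 0.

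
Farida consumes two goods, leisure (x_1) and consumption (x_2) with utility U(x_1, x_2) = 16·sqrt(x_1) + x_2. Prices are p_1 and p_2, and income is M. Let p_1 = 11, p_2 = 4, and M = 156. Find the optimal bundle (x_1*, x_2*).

x_1* = 8.4628, x_2* = 15.7273

Set MRS = p_1/p_2: 8·x_1^(−1/2) = p_1/p_2.
Solve: √x_1 = 8·p_2/p_1, so x_1*(p_1,p_2) = (8·p_2/p_1)², and x_2* = (M − p_1·x_1*)/p_2.
Plugging in: x_1* = (8·4/11)² = 8.4628, x_2* = 15.7273.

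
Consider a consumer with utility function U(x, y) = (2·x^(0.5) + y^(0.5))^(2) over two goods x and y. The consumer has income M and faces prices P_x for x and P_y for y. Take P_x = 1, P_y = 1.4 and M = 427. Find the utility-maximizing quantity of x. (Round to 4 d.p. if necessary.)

MU_x ∝ 2·x^(-0.5), MU_y ∝ y^(-0.5), so MRS = 2·(y/x)^(0.5) = P_x/P_y.
Solve for the ratio: y/x = [(1/2)·P_x/P_y]^(2).
With the ratio pinned down, the budget gives x* = M/(P_x + P_y·(y/x)) and y* = (y/x)·x*.
Numerically y/x = 0.127551, so x* = 427/(1 + 1.4·0.127551) = 362.303.

x* = 362.303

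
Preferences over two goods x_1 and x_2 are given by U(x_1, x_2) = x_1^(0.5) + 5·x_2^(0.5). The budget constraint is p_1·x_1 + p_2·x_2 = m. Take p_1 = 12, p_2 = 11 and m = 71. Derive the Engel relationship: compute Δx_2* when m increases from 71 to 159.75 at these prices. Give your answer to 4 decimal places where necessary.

From the CES first-order condition, (1/5)·(x_2/x_1)^(0.5) = p_1/p_2.
Solve for the ratio: x_2/x_1 = [5·p_1/p_2]^(2).
With the ratio pinned down, the budget gives x_1* = m/(p_1 + p_2·(x_2/x_1)) and x_2* = (x_2/x_1)·x_1*.
Numerically x_2/x_1 = 29.752066, so x_1* = 71/(12 + 11·29.752066) = 0.2093 and x_2* = 29.752066·0.2093 = 6.2262.
At m' = 159.75: x_2* = 14.0091. Change: 14.0091 − 6.2262 = 7.7828.

Δx_2* = 7.7828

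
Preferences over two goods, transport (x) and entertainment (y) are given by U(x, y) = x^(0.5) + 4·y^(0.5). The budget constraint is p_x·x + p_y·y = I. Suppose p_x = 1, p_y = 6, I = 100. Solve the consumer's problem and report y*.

y* = 12.1212

MU_x ∝ x^(-0.5), MU_y ∝ 4·y^(-0.5), so MRS = (1/4)·(y/x)^(0.5) = p_x/p_y.
Solve for the ratio: y/x = [4·p_x/p_y]^(2).
With the ratio pinned down, the budget gives x* = I/(p_x + p_y·(y/x)) and y* = (y/x)·x*.
Numerically y/x = 0.444444, so x* = 100/(1 + 6·0.444444) = 27.2727 and y* = 0.444444·27.2727 = 12.1212.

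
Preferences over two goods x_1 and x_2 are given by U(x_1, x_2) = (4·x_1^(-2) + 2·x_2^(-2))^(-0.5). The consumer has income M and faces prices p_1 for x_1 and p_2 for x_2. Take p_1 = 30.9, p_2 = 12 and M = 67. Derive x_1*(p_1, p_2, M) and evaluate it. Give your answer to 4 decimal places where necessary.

From the CES first-order condition, 2·(x_2/x_1)^(3) = p_1/p_2.
Hence x_2/x_1 = ((1/2)·p_1/p_2)^(1/(3)), i.e. raised to the 1/3 power.
Substitute x_2 = (x_2/x_1)·x_1 into the budget: x_1* = M/(p_1 + p_2·(x_2/x_1)).
Numerically x_2/x_1 = 1.087884, so x_1* = 67/(30.9 + 12·1.087884) = 1.5243.

x_1* = 1.5243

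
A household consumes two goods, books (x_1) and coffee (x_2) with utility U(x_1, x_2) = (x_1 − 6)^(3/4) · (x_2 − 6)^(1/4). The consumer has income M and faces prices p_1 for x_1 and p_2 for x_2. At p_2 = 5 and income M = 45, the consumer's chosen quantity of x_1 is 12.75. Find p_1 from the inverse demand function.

MRS = 3·(x_2−6)/(x_1−6). Tangency with p_1/p_2 gives x_2−6 = (1/3)·(p_1/p_2)·(x_1−6).
Substituting into the budget: x_1* = 6 + 0.75·(M − 6·p_1 − 6·p_2)/p_1, and x_2* = 6 + 0.25·(…)/p_2.
Set x_1* = 12.75 in the demand function and solve for p_1: p_1 = 1.

p_1 = 1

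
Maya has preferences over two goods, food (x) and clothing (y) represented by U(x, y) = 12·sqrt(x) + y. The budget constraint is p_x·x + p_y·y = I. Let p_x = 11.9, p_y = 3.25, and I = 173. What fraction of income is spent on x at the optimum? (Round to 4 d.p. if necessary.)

MU_x = 6/√x, MU_y = 1. Tangency: 6/√x = p_x/p_y.
Solve: √x = 6·p_y/p_x, so x*(p_x,p_y) = (6·p_y/p_x)², and y* = (I − p_x·x*)/p_y.
Plugging in: x* = (6·3.25/11.9)² = 2.6852, y* = 43.3988.
Expenditure on x: 11.9·2.6852 = 31.9538; share = 0.1847.

share on x = 0.1847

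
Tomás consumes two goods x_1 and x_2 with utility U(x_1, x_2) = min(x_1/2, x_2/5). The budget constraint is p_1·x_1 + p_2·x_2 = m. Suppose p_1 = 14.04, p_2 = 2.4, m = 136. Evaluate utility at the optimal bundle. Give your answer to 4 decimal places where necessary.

V = 3.3932

With perfect complements, no substitution: consume in ratio x_1:x_2 = 2:5.
Budget: p_1·x_1 + p_2·(5/2)·x_1 = m, so (2·p_1 + 5·p_2)·x_1 = 2·m.
Demand: x_1*(p_1,p_2,m) = 2·m/(2·p_1 + 5·p_2), x_2* = 5·m/(2·p_1 + 5·p_2).
Here 2·14.04 + 5·2.4 = 40.08, giving x_1* = 6.7864 and x_2* = 16.9661.
Utility at the optimum: U(6.7864, 16.9661) = 3.3932.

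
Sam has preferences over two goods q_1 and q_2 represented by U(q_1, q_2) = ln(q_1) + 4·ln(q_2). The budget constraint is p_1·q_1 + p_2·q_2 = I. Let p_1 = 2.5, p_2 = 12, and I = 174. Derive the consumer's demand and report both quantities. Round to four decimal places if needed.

q_1* = 13.92, q_2* = 11.6

Tangency: MRS = (1/4)·q_2/q_1 = p_1/p_2.
So p_2·q_2 = 4·p_1·q_1; combined with the budget, a share 0.2 of income goes to q_1.
Demand: q_1*(p_1,p_2,I) = 0.2·I/p_1 and q_2* = 0.8·I/p_2.
At p_1=2.5, p_2=12, I=174: q_1* = 0.2·174/2.5 = 13.92, q_2* = 11.6.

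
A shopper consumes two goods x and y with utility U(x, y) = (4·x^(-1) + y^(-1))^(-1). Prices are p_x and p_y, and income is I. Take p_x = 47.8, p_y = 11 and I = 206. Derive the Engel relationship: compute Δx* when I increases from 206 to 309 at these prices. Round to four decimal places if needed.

Δx* = 1.738

From the CES first-order condition, 4·(y/x)^(2) = p_x/p_y.
Hence y/x = ((1/4)·p_x/p_y)^(1/(2)), i.e. raised to the 0.5 power.
With the ratio pinned down, the budget gives x* = I/(p_x + p_y·(y/x)) and y* = (y/x)·x*.
Numerically y/x = 1.042288, so x* = 206/(47.8 + 11·1.042288) = 3.4759.
At I' = 309: x* = 5.2139. Change: 5.2139 − 3.4759 = 1.738.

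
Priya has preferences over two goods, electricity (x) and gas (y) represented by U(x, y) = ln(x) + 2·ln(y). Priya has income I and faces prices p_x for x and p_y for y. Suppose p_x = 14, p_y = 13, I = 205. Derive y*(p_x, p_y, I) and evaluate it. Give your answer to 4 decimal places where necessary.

y* = 10.5128

Tangency: MRS = (1/2)·y/x = p_x/p_y.
Rearranging, p_y·y = 2·p_x·x. Substituting into the budget gives p_x·x·(1 + 2) = I.
Demand: x*(p_x,p_y,I) = 1/3·I/p_x and y* = 2/3·I/p_y.
At p_x=14, p_y=13, I=205: y* = 2/3·205/13 = 10.5128.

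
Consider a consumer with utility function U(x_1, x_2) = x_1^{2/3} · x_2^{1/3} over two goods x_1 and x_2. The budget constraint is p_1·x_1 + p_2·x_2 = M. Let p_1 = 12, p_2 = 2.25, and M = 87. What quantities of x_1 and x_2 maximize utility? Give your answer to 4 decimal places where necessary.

MU_x_1/MU_x_2 = (2/3·x_2)/(1/3·x_1); tangency sets this equal to p_1/p_2.
Rearranging, p_2·x_2 = (1/2)·p_1·x_1. Substituting into the budget gives p_1·x_1·(1 + (1/2)) = M.
Demand: x_1*(p_1,p_2,M) = 2/3·M/p_1 and x_2* = 1/3·M/p_2.
At p_1=12, p_2=2.25, M=87: x_1* = 2/3·87/12 = 4.8333, x_2* = 12.8889.

x_1* = 4.8333, x_2* = 12.8889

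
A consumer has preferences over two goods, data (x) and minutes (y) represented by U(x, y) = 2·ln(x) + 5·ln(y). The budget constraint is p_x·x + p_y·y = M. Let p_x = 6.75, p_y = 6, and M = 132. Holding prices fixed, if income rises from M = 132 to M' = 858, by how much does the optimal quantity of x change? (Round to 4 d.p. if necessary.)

Tangency: MRS = (2/5)·y/x = p_x/p_y.
Rearranging, p_y·y = (5/2)·p_x·x. Substituting into the budget gives p_x·x·(1 + (5/2)) = M.
Demand: x*(p_x,p_y,M) = 2/7·M/p_x and y* = 5/7·M/p_y.
At p_x=6.75, p_y=6, M=132: x* = 2/7·132/6.75 = 5.5873.
At M' = 858: x* = 36.3175. Change: 36.3175 − 5.5873 = 30.7302.

Δx* = 30.7302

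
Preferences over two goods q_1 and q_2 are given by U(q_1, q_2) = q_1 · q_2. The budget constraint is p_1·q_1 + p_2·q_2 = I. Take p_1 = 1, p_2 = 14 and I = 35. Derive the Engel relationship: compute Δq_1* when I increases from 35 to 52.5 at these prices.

The MRS is q_2/q_1. Set MRS = p_1/p_2.
Rearranging, p_2·q_2 = p_1·q_1. Substituting into the budget gives p_1·q_1·(1 + 1) = I.
Demand: q_1*(p_1,p_2,I) = 0.5·I/p_1 and q_2* = 0.5·I/p_2.
At p_1=1, p_2=14, I=35: q_1* = 0.5·35/1 = 17.5.
At I' = 52.5: q_1* = 26.25. Change: 26.25 − 17.5 = 8.75.

Δq_1* = 8.75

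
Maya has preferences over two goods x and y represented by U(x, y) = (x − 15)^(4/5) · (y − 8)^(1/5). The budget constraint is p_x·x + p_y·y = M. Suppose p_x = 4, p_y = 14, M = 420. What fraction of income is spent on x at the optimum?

share on x = 0.6152

Discretionary income = 420 − 15·4 − 8·14 = 248; x* = 15 + 0.8·248/4 = 64.6; y* = 8 + 0.2·248/14 = 11.5429.
Expenditure on x: 4·64.6 = 258.4; share = 0.6152.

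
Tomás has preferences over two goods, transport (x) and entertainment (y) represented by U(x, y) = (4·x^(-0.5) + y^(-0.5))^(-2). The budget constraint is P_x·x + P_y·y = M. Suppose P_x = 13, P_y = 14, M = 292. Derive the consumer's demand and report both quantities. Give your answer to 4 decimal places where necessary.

x* = 15.9667, y* = 6.0309

Numerically y/x = 0.37772, so x* = 292/(13 + 14·0.37772) = 15.9667 and y* = 0.37772·15.9667 = 6.0309.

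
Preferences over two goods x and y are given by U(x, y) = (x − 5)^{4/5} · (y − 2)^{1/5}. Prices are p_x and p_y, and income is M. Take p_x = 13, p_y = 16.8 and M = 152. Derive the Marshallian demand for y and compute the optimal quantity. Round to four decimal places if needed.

y* = 2.6357

This is Cobb-Douglas in (x−5, y−2): tangency gives 0.8·p_y·(y−2) = 0.2·p_x·(x−5).
Substituting into the budget: x* = 5 + 0.8·(M − 5·p_x − 2·p_y)/p_x, and y* = 2 + 0.2·(…)/p_y.
Discretionary income = 152 − 5·13 − 2·16.8 = 53.4; y* = 2 + 0.2·53.4/16.8 = 2.6357.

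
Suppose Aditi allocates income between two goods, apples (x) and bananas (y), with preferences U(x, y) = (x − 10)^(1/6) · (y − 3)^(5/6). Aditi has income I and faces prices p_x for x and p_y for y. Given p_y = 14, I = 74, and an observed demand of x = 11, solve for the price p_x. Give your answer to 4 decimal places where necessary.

p_x = 2

Let x' = x−10, y' = y−3. MRS = (1/5)·y'/x' = p_x/p_y.
After buying the subsistence bundle (10, 3), a share 1/6 of the remaining income goes to x: x* = 10 + 1/6·(I − 10p_x − 3p_y)/p_x.
Set x* = 11 in the demand function and solve for p_x: p_x = 2.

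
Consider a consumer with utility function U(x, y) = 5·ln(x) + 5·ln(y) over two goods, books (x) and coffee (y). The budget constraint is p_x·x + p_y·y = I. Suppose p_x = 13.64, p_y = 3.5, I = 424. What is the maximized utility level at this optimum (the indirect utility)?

MU_x/MU_y = (5·y)/(5·x); tangency sets this equal to p_x/p_y.
So 5·p_y·y = 5·p_x·x; combined with the budget, a share 0.5 of income goes to x.
Demand: x*(p_x,p_y,I) = 0.5·I/p_x and y* = 0.5·I/p_y.
At p_x=13.64, p_y=3.5, I=424: x* = 0.5·424/13.64 = 15.5425, y* = 60.5714.
Utility at the optimum: U(15.5425, 60.5714) = 34.237.

V = 34.237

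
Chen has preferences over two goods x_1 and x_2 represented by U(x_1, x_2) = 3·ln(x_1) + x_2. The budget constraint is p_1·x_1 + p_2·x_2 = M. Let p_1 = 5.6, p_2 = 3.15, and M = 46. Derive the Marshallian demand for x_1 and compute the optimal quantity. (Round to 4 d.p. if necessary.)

So x_1*(p_1,p_2) = 3·p_2/p_1, independent of income; and x_2* = (M − 3·p_2)/p_2.
At the given prices: x_1* = 3·3.15/5.6 = 1.6875.

x_1* = 1.6875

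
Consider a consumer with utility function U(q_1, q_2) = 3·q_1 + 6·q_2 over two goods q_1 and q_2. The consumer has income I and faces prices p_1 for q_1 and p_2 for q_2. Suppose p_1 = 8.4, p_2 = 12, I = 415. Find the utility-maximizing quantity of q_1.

q_1* = 0

Perfect substitutes: compare marginal utility per dollar. 3/p_1 vs 6/p_2 → 0.3571 vs 0.5.
q_2 gives more utility per dollar, so spend all income on q_2: q_2* = I/p_2, q_1* = 0.
Numerically: q_1* = 0, q_2* = 34.5833.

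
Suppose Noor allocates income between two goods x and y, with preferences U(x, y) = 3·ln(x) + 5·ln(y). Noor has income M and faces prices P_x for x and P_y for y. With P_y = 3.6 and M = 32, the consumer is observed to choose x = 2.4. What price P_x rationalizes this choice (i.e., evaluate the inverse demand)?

P_x = 5

MU_x/MU_y = (3·y)/(5·x); tangency sets this equal to P_x/P_y.
So 3·P_y·y = 5·P_x·x; combined with the budget, a share 0.375 of income goes to x.
Demand: x*(P_x,P_y,M) = 0.375·M/P_x and y* = 0.625·M/P_y.
Set x* = 2.4 in the demand function and solve for P_x: P_x = 5.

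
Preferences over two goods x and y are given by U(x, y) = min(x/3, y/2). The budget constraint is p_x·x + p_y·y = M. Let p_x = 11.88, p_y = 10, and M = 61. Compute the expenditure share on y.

Leontief preferences: the optimum is at the kink where x/3 = y/2, i.e. y = (2/3)·x.
Budget: p_x·x + p_y·(2/3)·x = M, so (3·p_x + 2·p_y)·x = 3·M.
Demand: x*(p_x,p_y,M) = 3·M/(3·p_x + 2·p_y), y* = 2·M/(3·p_x + 2·p_y).
Here 3·11.88 + 2·10 = 55.64, giving x* = 3.289 and y* = 2.1927.
Expenditure on y: 10·2.1927 = 21.9267; share = 0.3595.

share on y = 0.3595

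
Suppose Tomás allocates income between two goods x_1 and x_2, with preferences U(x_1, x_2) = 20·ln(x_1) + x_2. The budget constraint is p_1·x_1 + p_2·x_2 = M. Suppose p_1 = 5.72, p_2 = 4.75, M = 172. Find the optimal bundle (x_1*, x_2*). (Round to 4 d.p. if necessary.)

Set MRS = p_1/p_2: (20/x_1)/1 = p_1/p_2.
So x_1*(p_1,p_2) = 20·p_2/p_1, independent of income; and x_2* = (M − 20·p_2)/p_2.
At the given prices: x_1* = 20·4.75/5.72 = 16.6084, and x_2* = 16.2105.

x_1* = 16.6084, x_2* = 16.2105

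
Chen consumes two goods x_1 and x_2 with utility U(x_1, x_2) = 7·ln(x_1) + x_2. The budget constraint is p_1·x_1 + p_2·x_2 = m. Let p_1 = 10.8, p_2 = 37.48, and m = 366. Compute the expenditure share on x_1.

Set MRS = p_1/p_2: (7/x_1)/1 = p_1/p_2.
So x_1*(p_1,p_2) = 7·p_2/p_1, independent of income; and x_2* = (m − 7·p_2)/p_2.
At the given prices: x_1* = 7·37.48/10.8 = 24.2926, and x_2* = 2.7652.
Expenditure on x_1: 10.8·24.2926 = 262.36; share = 0.7168.

share on x_1 = 0.7168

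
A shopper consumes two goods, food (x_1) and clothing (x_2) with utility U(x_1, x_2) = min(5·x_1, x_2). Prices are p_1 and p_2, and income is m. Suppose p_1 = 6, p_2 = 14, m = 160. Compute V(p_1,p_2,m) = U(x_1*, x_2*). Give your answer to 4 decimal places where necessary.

V = 10.5263

Demand: x_1*(p_1,p_2,m) = m/(p_1 + 5·p_2), x_2* = 5·m/(p_1 + 5·p_2).
Here 6 + 5·14 = 76, giving x_1* = 2.1053 and x_2* = 10.5263.
Utility at the optimum: U(2.1053, 10.5263) = 10.5263.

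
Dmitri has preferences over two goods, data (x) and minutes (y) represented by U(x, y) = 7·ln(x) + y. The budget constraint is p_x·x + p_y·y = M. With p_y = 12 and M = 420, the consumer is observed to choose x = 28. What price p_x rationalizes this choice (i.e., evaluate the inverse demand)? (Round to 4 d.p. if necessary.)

p_x = 3

Set MRS = p_x/p_y: (7/x)/1 = p_x/p_y.
So x*(p_x,p_y) = 7·p_y/p_x, independent of income; and y* = (M − 7·p_y)/p_y.
Set x* = 28 in the demand function and solve for p_x: p_x = 3.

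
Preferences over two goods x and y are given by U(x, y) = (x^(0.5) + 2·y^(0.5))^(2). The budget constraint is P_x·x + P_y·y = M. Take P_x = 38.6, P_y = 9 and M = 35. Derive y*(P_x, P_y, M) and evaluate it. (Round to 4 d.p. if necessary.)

y* = 3.6747

From the CES first-order condition, (1/2)·(y/x)^(0.5) = P_x/P_y.
Solve for the ratio: y/x = [2·P_x/P_y]^(2).
With the ratio pinned down, the budget gives x* = M/(P_x + P_y·(y/x)) and y* = (y/x)·x*.
Numerically y/x = 73.578272, so x* = 35/(38.6 + 9·73.578272) = 0.0499 and y* = 73.578272·0.0499 = 3.6747.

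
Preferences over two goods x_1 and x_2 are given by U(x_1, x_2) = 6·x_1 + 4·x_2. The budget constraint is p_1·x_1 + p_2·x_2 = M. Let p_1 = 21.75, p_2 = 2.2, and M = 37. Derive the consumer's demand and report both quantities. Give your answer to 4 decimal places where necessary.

x_1* = 0, x_2* = 16.8182

Linear utility — the consumer picks whichever good has higher MU/price: 6/21.75 = 0.2759 vs 4/2.2 = 1.8182.
x_2 gives more utility per dollar, so spend all income on x_2: x_2* = M/p_2, x_1* = 0.
Numerically: x_1* = 0, x_2* = 16.8182.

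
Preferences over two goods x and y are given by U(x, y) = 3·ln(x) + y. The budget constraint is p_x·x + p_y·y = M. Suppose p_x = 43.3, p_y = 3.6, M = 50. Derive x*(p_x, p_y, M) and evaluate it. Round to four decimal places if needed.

Set MRS = p_x/p_y: (3/x)/1 = p_x/p_y.
So x*(p_x,p_y) = 3·p_y/p_x, independent of income; and y* = (M − 3·p_y)/p_y.
At the given prices: x* = 3·3.6/43.3 = 0.2494.

x* = 0.2494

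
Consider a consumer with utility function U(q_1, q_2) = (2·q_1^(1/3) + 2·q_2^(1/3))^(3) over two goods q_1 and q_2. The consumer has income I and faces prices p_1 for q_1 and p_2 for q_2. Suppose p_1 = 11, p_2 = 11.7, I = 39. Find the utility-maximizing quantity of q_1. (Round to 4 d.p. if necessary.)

q_1* = 1.8001

MRS = MU_q_1/MU_q_2 = (q_2/q_1)^(2/3). Set equal to p_1/p_2.
Hence q_2/q_1 = (p_1/p_2)^(1/(2/3)), i.e. raised to the 1.5 power.
Substitute q_2 = (q_2/q_1)·q_1 into the budget: q_1* = I/(p_1 + p_2·(q_2/q_1)).
Numerically q_2/q_1 = 0.911612, so q_1* = 39/(11 + 11.7·0.911612) = 1.8001.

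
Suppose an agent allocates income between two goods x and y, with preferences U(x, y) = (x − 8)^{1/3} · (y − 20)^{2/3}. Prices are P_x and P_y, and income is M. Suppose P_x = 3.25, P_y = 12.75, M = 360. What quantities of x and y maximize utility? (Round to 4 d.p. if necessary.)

Substituting into the budget: x* = 8 + 1/3·(M − 8·P_x − 20·P_y)/P_x, and y* = 20 + 2/3·(…)/P_y.
Discretionary income = 360 − 8·3.25 − 20·12.75 = 79; x* = 8 + 1/3·79/3.25 = 16.1026; y* = 20 + 2/3·79/12.75 = 24.1307.

x* = 16.1026, y* = 24.1307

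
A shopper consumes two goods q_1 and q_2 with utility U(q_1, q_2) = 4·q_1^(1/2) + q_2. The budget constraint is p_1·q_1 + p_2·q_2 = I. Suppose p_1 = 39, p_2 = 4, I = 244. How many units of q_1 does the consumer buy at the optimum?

MU_q_1 = 2/√q_1, MU_q_2 = 1. Tangency: 2/√q_1 = p_1/p_2.
Solve: √q_1 = 2·p_2/p_1, so q_1*(p_1,p_2) = (2·p_2/p_1)², and q_2* = (I − p_1·q_1*)/p_2.
Plugging in: q_1* = (2·4/39)² = 0.0421.

q_1* = 0.0421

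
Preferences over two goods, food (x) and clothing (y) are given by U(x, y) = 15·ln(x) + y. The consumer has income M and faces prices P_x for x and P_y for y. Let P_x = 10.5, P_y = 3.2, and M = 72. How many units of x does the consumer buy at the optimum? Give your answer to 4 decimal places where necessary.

At the given prices: x* = 15·3.2/10.5 = 4.5714.

x* = 4.5714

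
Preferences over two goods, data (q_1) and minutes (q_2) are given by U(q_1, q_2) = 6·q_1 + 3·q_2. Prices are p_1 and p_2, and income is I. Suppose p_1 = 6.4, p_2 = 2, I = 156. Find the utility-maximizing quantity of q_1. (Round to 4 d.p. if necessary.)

Perfect substitutes: compare marginal utility per dollar. 6/p_1 vs 3/p_2 → 0.9375 vs 1.5.
q_2 gives more utility per dollar, so spend all income on q_2: q_2* = I/p_2, q_1* = 0.
Numerically: q_1* = 0, q_2* = 78.

q_1* = 0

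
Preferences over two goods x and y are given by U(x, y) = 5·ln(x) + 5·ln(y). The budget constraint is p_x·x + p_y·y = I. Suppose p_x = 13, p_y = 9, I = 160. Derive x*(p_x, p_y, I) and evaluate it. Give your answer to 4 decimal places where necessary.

x* = 6.1538

MU_x/MU_y = (5·y)/(5·x); tangency sets this equal to p_x/p_y.
So 5·p_y·y = 5·p_x·x; combined with the budget, a share 0.5 of income goes to x.
Demand: x*(p_x,p_y,I) = 0.5·I/p_x and y* = 0.5·I/p_y.
At p_x=13, p_y=9, I=160: x* = 0.5·160/13 = 6.1538.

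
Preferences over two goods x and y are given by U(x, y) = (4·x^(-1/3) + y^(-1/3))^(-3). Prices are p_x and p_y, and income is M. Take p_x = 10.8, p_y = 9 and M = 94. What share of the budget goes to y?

share on y = 0.2525

From the CES first-order condition, 4·(y/x)^(4/3) = p_x/p_y.
Solve for the ratio: y/x = [(1/4)·p_x/p_y]^(0.75).
Substitute y = (y/x)·x into the budget: x* = M/(p_x + p_y·(y/x)).
Numerically y/x = 0.40536, so x* = 94/(10.8 + 9·0.40536) = 6.506 and y* = 0.40536·6.506 = 2.6373.
Expenditure on y: 9·2.6373 = 23.7354; share = 0.2525.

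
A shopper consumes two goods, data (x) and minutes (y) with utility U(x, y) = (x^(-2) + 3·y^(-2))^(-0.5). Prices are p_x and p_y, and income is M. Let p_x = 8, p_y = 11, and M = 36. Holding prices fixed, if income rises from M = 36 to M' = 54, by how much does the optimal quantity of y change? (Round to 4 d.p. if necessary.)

Δy* = 1.0485

MU_x ∝ x^(-3), MU_y ∝ 3·y^(-3), so MRS = (1/3)·(y/x)^(3) = p_x/p_y.
Solve for the ratio: y/x = [3·p_x/p_y]^(1/3).
Substitute y = (y/x)·x into the budget: x* = M/(p_x + p_y·(y/x)).
Numerically y/x = 1.296999, so x* = 36/(8 + 11·1.296999) = 1.6167 and y* = 1.296999·1.6167 = 2.0969.
At M' = 54: y* = 3.1454. Change: 3.1454 − 2.0969 = 1.0485.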